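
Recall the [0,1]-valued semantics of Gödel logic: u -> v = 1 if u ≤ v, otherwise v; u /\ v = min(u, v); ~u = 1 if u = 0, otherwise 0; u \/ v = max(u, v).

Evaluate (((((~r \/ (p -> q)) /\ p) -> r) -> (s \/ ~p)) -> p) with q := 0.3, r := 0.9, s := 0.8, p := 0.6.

0.60

~r: Gödel ¬ of 0.9 = 0 (operand ≠ 0)
(p -> q): 0.6 > 0.3, so result = 0.3
(~r \/ (p -> q)) = max(0, 0.3) = 0.3
((~r \/ (p -> q)) /\ p) = min(0.3, 0.6) = 0.3
(((~r \/ (p -> q)) /\ p) -> r): 0.3 ≤ 0.9, so result = 1
~p: Gödel ¬ of 0.6 = 0 (operand ≠ 0)
(s \/ ~p) = max(0.8, 0) = 0.8
((((~r \/ (p -> q)) /\ p) -> r) -> (s \/ ~p)): 1 > 0.8, so result = 0.8
(((((~r \/ (p -> q)) /\ p) -> r) -> (s \/ ~p)) -> p): 0.8 > 0.6, so result = 0.6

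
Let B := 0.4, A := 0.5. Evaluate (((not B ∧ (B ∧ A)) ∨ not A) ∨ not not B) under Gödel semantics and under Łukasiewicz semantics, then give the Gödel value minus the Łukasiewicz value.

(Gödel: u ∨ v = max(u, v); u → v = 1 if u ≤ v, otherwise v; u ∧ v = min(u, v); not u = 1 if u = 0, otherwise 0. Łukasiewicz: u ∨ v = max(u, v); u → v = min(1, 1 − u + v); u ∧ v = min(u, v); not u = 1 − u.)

Gödel evaluation:
  not B: Gödel ¬ of 0.4 = 0 (operand ≠ 0)
  (B ∧ A) = min(0.4, 0.5) = 0.4
  (not B ∧ (B ∧ A)) = min(0, 0.4) = 0
  not A: Gödel ¬ of 0.5 = 0 (operand ≠ 0)
  ((not B ∧ (B ∧ A)) ∨ not A) = max(0, 0) = 0
  not B: Gödel ¬ of 0.4 = 0 (operand ≠ 0)
  not not B: Gödel ¬ of 0 = 1 (operand is 0)
  (((not B ∧ (B ∧ A)) ∨ not A) ∨ not not B) = max(0, 1) = 1
  Gödel value = 1
Łukasiewicz evaluation:
  not B: Łukasiewicz ¬ gives 1 − 0.4 = 0.6
  (B ∧ A) = min(0.4, 0.5) = 0.4
  (not B ∧ (B ∧ A)) = min(0.6, 0.4) = 0.4
  not A: Łukasiewicz ¬ gives 1 − 0.5 = 0.5
  ((not B ∧ (B ∧ A)) ∨ not A) = max(0.4, 0.5) = 0.5
  not B: Łukasiewicz ¬ gives 1 − 0.4 = 0.6
  not not B: Łukasiewicz ¬ gives 1 − 0.6 = 0.4
  (((not B ∧ (B ∧ A)) ∨ not A) ∨ not not B) = max(0.5, 0.4) = 0.5
  Łukasiewicz value = 0.5
Difference: 1 − 0.5 = 0.50

0.50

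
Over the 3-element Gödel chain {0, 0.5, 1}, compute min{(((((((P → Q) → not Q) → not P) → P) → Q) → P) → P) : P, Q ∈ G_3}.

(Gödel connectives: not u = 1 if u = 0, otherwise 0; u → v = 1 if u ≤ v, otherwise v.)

The minimum is attained at P = 0.5, Q = 0:
  (P → Q): 0.5 > 0, so result = 0
  not Q: Gödel ¬ of 0 = 1 (operand is 0)
  ((P → Q) → not Q): 0 ≤ 1, so result = 1
  not P: Gödel ¬ of 0.5 = 0 (operand ≠ 0)
  (((P → Q) → not Q) → not P): 1 > 0, so result = 0
  ((((P → Q) → not Q) → not P) → P): 0 ≤ 0.5, so result = 1
  (((((P → Q) → not Q) → not P) → P) → Q): 1 > 0, so result = 0
  ((((((P → Q) → not Q) → not P) → P) → Q) → P): 0 ≤ 0.5, so result = 1
  (((((((P → Q) → not Q) → not P) → P) → Q) → P) → P): 1 > 0.5, so result = 0.5
Checking all 9 assignments confirms none give a value below 0.50.

0.50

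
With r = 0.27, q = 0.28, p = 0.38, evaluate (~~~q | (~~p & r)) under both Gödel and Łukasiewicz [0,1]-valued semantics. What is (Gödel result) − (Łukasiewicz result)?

Gödel evaluation:
  ~q: Gödel ¬ of 0.28 = 0 (operand ≠ 0)
  ~~q: Gödel ¬ of 0 = 1 (operand is 0)
  ~~~q: Gödel ¬ of 1 = 0 (operand ≠ 0)
  ~p: Gödel ¬ of 0.38 = 0 (operand ≠ 0)
  ~~p: Gödel ¬ of 0 = 1 (operand is 0)
  (~~p & r) = min(1, 0.27) = 0.27
  (~~~q | (~~p & r)) = max(0, 0.27) = 0.27
  Gödel value = 0.27
Łukasiewicz evaluation:
  ~q: Łukasiewicz ¬ gives 1 − 0.28 = 0.72
  ~~q: Łukasiewicz ¬ gives 1 − 0.72 = 0.28
  ~~~q: Łukasiewicz ¬ gives 1 − 0.28 = 0.72
  ~p: Łukasiewicz ¬ gives 1 − 0.38 = 0.62
  ~~p: Łukasiewicz ¬ gives 1 − 0.62 = 0.38
  (~~p & r) = min(0.38, 0.27) = 0.27
  (~~~q | (~~p & r)) = max(0.72, 0.27) = 0.72
  Łukasiewicz value = 0.72
Difference: 0.27 − 0.72 = -0.45

-0.45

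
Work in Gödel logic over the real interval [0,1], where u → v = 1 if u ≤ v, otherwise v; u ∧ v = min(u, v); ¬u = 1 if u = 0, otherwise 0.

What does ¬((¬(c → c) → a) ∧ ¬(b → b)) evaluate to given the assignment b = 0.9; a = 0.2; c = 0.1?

1.00

(c → c): 0.1 ≤ 0.1, so result = 1
¬(c → c): Gödel ¬ of 1 = 0 (operand ≠ 0)
(¬(c → c) → a): 0 ≤ 0.2, so result = 1
(b → b): 0.9 ≤ 0.9, so result = 1
¬(b → b): Gödel ¬ of 1 = 0 (operand ≠ 0)
((¬(c → c) → a) ∧ ¬(b → b)) = min(1, 0) = 0
¬((¬(c → c) → a) ∧ ¬(b → b)): Gödel ¬ of 0 = 1 (operand is 0)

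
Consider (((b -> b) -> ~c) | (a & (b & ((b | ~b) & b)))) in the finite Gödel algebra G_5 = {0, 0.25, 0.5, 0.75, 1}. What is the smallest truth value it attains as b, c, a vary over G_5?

0.00

The minimum is attained at b = 0, c = 0.25, a = 0:
  (b -> b): 0 ≤ 0, so result = 1
  ~c: Gödel ¬ of 0.25 = 0 (operand ≠ 0)
  ((b -> b) -> ~c): 1 > 0, so result = 0
  ~b: Gödel ¬ of 0 = 1 (operand is 0)
  (b | ~b) = max(0, 1) = 1
  ((b | ~b) & b) = min(1, 0) = 0
  (b & ((b | ~b) & b)) = min(0, 0) = 0
  (a & (b & ((b | ~b) & b))) = min(0, 0) = 0
  (((b -> b) -> ~c) | (a & (b & ((b | ~b) & b)))) = max(0, 0) = 0
Checking all 125 assignments confirms none give a value below 0.00.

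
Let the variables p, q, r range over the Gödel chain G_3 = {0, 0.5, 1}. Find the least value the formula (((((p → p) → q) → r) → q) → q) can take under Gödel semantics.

The minimum is attained at p = 0, q = 0.5, r = 0:
  (p → p): 0 ≤ 0, so result = 1
  ((p → p) → q): 1 > 0.5, so result = 0.5
  (((p → p) → q) → r): 0.5 > 0, so result = 0
  ((((p → p) → q) → r) → q): 0 ≤ 0.5, so result = 1
  (((((p → p) → q) → r) → q) → q): 1 > 0.5, so result = 0.5
Checking all 27 assignments confirms none give a value below 0.50.

0.50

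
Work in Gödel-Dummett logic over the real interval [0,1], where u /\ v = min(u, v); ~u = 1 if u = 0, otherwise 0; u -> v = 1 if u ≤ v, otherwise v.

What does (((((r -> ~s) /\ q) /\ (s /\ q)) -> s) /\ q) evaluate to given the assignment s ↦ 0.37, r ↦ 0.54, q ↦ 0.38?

~s: Gödel ¬ of 0.37 = 0 (operand ≠ 0)
(r -> ~s): 0.54 > 0, so result = 0
((r -> ~s) /\ q) = min(0, 0.38) = 0
(s /\ q) = min(0.37, 0.38) = 0.37
(((r -> ~s) /\ q) /\ (s /\ q)) = min(0, 0.37) = 0
((((r -> ~s) /\ q) /\ (s /\ q)) -> s): 0 ≤ 0.37, so result = 1
(((((r -> ~s) /\ q) /\ (s /\ q)) -> s) /\ q) = min(1, 0.38) = 0.38

0.38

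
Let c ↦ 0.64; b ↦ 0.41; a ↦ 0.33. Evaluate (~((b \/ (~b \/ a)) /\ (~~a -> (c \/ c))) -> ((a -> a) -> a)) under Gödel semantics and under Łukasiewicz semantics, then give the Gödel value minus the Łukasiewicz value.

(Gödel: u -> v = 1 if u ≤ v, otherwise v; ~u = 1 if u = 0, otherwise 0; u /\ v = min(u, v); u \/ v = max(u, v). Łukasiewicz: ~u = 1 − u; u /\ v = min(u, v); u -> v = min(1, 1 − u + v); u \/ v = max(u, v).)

0.08

Gödel evaluation:
  ~b: Gödel ¬ of 0.41 = 0 (operand ≠ 0)
  (~b \/ a) = max(0, 0.33) = 0.33
  (b \/ (~b \/ a)) = max(0.41, 0.33) = 0.41
  ~a: Gödel ¬ of 0.33 = 0 (operand ≠ 0)
  ~~a: Gödel ¬ of 0 = 1 (operand is 0)
  (c \/ c) = max(0.64, 0.64) = 0.64
  (~~a -> (c \/ c)): 1 > 0.64, so result = 0.64
  ((b \/ (~b \/ a)) /\ (~~a -> (c \/ c))) = min(0.41, 0.64) = 0.41
  ~((b \/ (~b \/ a)) /\ (~~a -> (c \/ c))): Gödel ¬ of 0.41 = 0 (operand ≠ 0)
  (a -> a): 0.33 ≤ 0.33, so result = 1
  ((a -> a) -> a): 1 > 0.33, so result = 0.33
  (~((b \/ (~b \/ a)) /\ (~~a -> (c \/ c))) -> ((a -> a) -> a)): 0 ≤ 0.33, so result = 1
  Gödel value = 1
Łukasiewicz evaluation:
  ~b: Łukasiewicz ¬ gives 1 − 0.41 = 0.59
  (~b \/ a) = max(0.59, 0.33) = 0.59
  (b \/ (~b \/ a)) = max(0.41, 0.59) = 0.59
  ~a: Łukasiewicz ¬ gives 1 − 0.33 = 0.67
  ~~a: Łukasiewicz ¬ gives 1 − 0.67 = 0.33
  (c \/ c) = max(0.64, 0.64) = 0.64
  (~~a -> (c \/ c)): min(1, 1 − 0.33 + 0.64) = 1
  ((b \/ (~b \/ a)) /\ (~~a -> (c \/ c))) = min(0.59, 1) = 0.59
  ~((b \/ (~b \/ a)) /\ (~~a -> (c \/ c))): Łukasiewicz ¬ gives 1 − 0.59 = 0.41
  (a -> a): min(1, 1 − 0.33 + 0.33) = 1
  ((a -> a) -> a): min(1, 1 − 1 + 0.33) = 0.33
  (~((b \/ (~b \/ a)) /\ (~~a -> (c \/ c))) -> ((a -> a) -> a)): min(1, 1 − 0.41 + 0.33) = 0.92
  Łukasiewicz value = 0.92
Difference: 1 − 0.92 = 0.08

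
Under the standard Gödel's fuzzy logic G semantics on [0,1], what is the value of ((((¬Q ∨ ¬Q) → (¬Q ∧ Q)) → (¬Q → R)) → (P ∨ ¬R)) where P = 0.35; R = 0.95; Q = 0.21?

¬Q: Gödel ¬ of 0.21 = 0 (operand ≠ 0)
¬Q: Gödel ¬ of 0.21 = 0 (operand ≠ 0)
(¬Q ∨ ¬Q) = max(0, 0) = 0
¬Q: Gödel ¬ of 0.21 = 0 (operand ≠ 0)
(¬Q ∧ Q) = min(0, 0.21) = 0
((¬Q ∨ ¬Q) → (¬Q ∧ Q)): 0 ≤ 0, so result = 1
¬Q: Gödel ¬ of 0.21 = 0 (operand ≠ 0)
(¬Q → R): 0 ≤ 0.95, so result = 1
(((¬Q ∨ ¬Q) → (¬Q ∧ Q)) → (¬Q → R)): 1 ≤ 1, so result = 1
¬R: Gödel ¬ of 0.95 = 0 (operand ≠ 0)
(P ∨ ¬R) = max(0.35, 0) = 0.35
((((¬Q ∨ ¬Q) → (¬Q ∧ Q)) → (¬Q → R)) → (P ∨ ¬R)): 1 > 0.35, so result = 0.35

0.35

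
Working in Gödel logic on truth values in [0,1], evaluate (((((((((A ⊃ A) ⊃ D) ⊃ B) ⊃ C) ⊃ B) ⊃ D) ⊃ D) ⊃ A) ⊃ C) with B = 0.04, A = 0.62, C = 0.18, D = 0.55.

(A ⊃ A): 0.62 ≤ 0.62, so result = 1
((A ⊃ A) ⊃ D): 1 > 0.55, so result = 0.55
(((A ⊃ A) ⊃ D) ⊃ B): 0.55 > 0.04, so result = 0.04
((((A ⊃ A) ⊃ D) ⊃ B) ⊃ C): 0.04 ≤ 0.18, so result = 1
(((((A ⊃ A) ⊃ D) ⊃ B) ⊃ C) ⊃ B): 1 > 0.04, so result = 0.04
((((((A ⊃ A) ⊃ D) ⊃ B) ⊃ C) ⊃ B) ⊃ D): 0.04 ≤ 0.55, so result = 1
(((((((A ⊃ A) ⊃ D) ⊃ B) ⊃ C) ⊃ B) ⊃ D) ⊃ D): 1 > 0.55, so result = 0.55
((((((((A ⊃ A) ⊃ D) ⊃ B) ⊃ C) ⊃ B) ⊃ D) ⊃ D) ⊃ A): 0.55 ≤ 0.62, so result = 1
(((((((((A ⊃ A) ⊃ D) ⊃ B) ⊃ C) ⊃ B) ⊃ D) ⊃ D) ⊃ A) ⊃ C): 1 > 0.18, so result = 0.18

0.18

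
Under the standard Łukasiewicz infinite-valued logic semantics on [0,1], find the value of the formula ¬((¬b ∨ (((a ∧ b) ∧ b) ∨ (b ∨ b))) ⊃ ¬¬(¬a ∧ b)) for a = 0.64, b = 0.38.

¬b: Łukasiewicz ¬ gives 1 − 0.38 = 0.62
(a ∧ b) = min(0.64, 0.38) = 0.38
((a ∧ b) ∧ b) = min(0.38, 0.38) = 0.38
(b ∨ b) = max(0.38, 0.38) = 0.38
(((a ∧ b) ∧ b) ∨ (b ∨ b)) = max(0.38, 0.38) = 0.38
(¬b ∨ (((a ∧ b) ∧ b) ∨ (b ∨ b))) = max(0.62, 0.38) = 0.62
¬a: Łukasiewicz ¬ gives 1 − 0.64 = 0.36
(¬a ∧ b) = min(0.36, 0.38) = 0.36
¬(¬a ∧ b): Łukasiewicz ¬ gives 1 − 0.36 = 0.64
¬¬(¬a ∧ b): Łukasiewicz ¬ gives 1 − 0.64 = 0.36
((¬b ∨ (((a ∧ b) ∧ b) ∨ (b ∨ b))) ⊃ ¬¬(¬a ∧ b)): min(1, 1 − 0.62 + 0.36) = 0.74
¬((¬b ∨ (((a ∧ b) ∧ b) ∨ (b ∨ b))) ⊃ ¬¬(¬a ∧ b)): Łukasiewicz ¬ gives 1 − 0.74 = 0.26

0.26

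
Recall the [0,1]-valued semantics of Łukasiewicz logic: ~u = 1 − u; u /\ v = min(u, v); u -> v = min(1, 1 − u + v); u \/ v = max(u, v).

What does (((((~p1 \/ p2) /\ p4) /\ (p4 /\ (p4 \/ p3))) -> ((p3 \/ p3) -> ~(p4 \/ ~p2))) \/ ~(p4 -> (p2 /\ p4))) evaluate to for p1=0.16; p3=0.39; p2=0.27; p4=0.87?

0.90

~p1: Łukasiewicz ¬ gives 1 − 0.16 = 0.84
(~p1 \/ p2) = max(0.84, 0.27) = 0.84
((~p1 \/ p2) /\ p4) = min(0.84, 0.87) = 0.84
(p4 \/ p3) = max(0.87, 0.39) = 0.87
(p4 /\ (p4 \/ p3)) = min(0.87, 0.87) = 0.87
(((~p1 \/ p2) /\ p4) /\ (p4 /\ (p4 \/ p3))) = min(0.84, 0.87) = 0.84
(p3 \/ p3) = max(0.39, 0.39) = 0.39
~p2: Łukasiewicz ¬ gives 1 − 0.27 = 0.73
(p4 \/ ~p2) = max(0.87, 0.73) = 0.87
~(p4 \/ ~p2): Łukasiewicz ¬ gives 1 − 0.87 = 0.13
((p3 \/ p3) -> ~(p4 \/ ~p2)): min(1, 1 − 0.39 + 0.13) = 0.74
((((~p1 \/ p2) /\ p4) /\ (p4 /\ (p4 \/ p3))) -> ((p3 \/ p3) -> ~(p4 \/ ~p2))): min(1, 1 − 0.84 + 0.74) = 0.9
(p2 /\ p4) = min(0.27, 0.87) = 0.27
(p4 -> (p2 /\ p4)): min(1, 1 − 0.87 + 0.27) = 0.4
~(p4 -> (p2 /\ p4)): Łukasiewicz ¬ gives 1 − 0.4 = 0.6
(((((~p1 \/ p2) /\ p4) /\ (p4 /\ (p4 \/ p3))) -> ((p3 \/ p3) -> ~(p4 \/ ~p2))) \/ ~(p4 -> (p2 /\ p4))) = max(0.9, 0.6) = 0.9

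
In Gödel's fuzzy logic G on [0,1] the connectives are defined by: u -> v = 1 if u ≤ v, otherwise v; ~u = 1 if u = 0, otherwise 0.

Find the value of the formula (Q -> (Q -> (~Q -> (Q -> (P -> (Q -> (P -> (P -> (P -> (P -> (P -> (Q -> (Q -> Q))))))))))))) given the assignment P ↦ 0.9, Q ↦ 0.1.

1.00

~Q: Gödel ¬ of 0.1 = 0 (operand ≠ 0)
(Q -> Q): 0.1 ≤ 0.1, so result = 1
(Q -> (Q -> Q)): 0.1 ≤ 1, so result = 1
(P -> (Q -> (Q -> Q))): 0.9 ≤ 1, so result = 1
(P -> (P -> (Q -> (Q -> Q)))): 0.9 ≤ 1, so result = 1
(P -> (P -> (P -> (Q -> (Q -> Q))))): 0.9 ≤ 1, so result = 1
(P -> (P -> (P -> (P -> (Q -> (Q -> Q)))))): 0.9 ≤ 1, so result = 1
(P -> (P -> (P -> (P -> (P -> (Q -> (Q -> Q))))))): 0.9 ≤ 1, so result = 1
(Q -> (P -> (P -> (P -> (P -> (P -> (Q -> (Q -> Q)))))))): 0.1 ≤ 1, so result = 1
(P -> (Q -> (P -> (P -> (P -> (P -> (P -> (Q -> (Q -> Q))))))))): 0.9 ≤ 1, so result = 1
(Q -> (P -> (Q -> (P -> (P -> (P -> (P -> (P -> (Q -> (Q -> Q)))))))))): 0.1 ≤ 1, so result = 1
(~Q -> (Q -> (P -> (Q -> (P -> (P -> (P -> (P -> (P -> (Q -> (Q -> Q))))))))))): 0 ≤ 1, so result = 1
(Q -> (~Q -> (Q -> (P -> (Q -> (P -> (P -> (P -> (P -> (P -> (Q -> (Q -> Q)))))))))))): 0.1 ≤ 1, so result = 1
(Q -> (Q -> (~Q -> (Q -> (P -> (Q -> (P -> (P -> (P -> (P -> (P -> (Q -> (Q -> Q))))))))))))): 0.1 ≤ 1, so result = 1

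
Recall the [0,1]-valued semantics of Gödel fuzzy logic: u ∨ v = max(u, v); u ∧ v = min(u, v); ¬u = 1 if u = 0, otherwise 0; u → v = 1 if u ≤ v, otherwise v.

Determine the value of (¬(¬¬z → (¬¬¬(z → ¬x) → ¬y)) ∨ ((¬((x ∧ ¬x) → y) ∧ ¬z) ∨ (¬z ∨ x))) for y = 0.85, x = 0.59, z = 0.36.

¬z: Gödel ¬ of 0.36 = 0 (operand ≠ 0)
¬¬z: Gödel ¬ of 0 = 1 (operand is 0)
¬x: Gödel ¬ of 0.59 = 0 (operand ≠ 0)
(z → ¬x): 0.36 > 0, so result = 0
¬(z → ¬x): Gödel ¬ of 0 = 1 (operand is 0)
¬¬(z → ¬x): Gödel ¬ of 1 = 0 (operand ≠ 0)
¬¬¬(z → ¬x): Gödel ¬ of 0 = 1 (operand is 0)
¬y: Gödel ¬ of 0.85 = 0 (operand ≠ 0)
(¬¬¬(z → ¬x) → ¬y): 1 > 0, so result = 0
(¬¬z → (¬¬¬(z → ¬x) → ¬y)): 1 > 0, so result = 0
¬(¬¬z → (¬¬¬(z → ¬x) → ¬y)): Gödel ¬ of 0 = 1 (operand is 0)
¬x: Gödel ¬ of 0.59 = 0 (operand ≠ 0)
(x ∧ ¬x) = min(0.59, 0) = 0
((x ∧ ¬x) → y): 0 ≤ 0.85, so result = 1
¬((x ∧ ¬x) → y): Gödel ¬ of 1 = 0 (operand ≠ 0)
¬z: Gödel ¬ of 0.36 = 0 (operand ≠ 0)
(¬((x ∧ ¬x) → y) ∧ ¬z) = min(0, 0) = 0
¬z: Gödel ¬ of 0.36 = 0 (operand ≠ 0)
(¬z ∨ x) = max(0, 0.59) = 0.59
((¬((x ∧ ¬x) → y) ∧ ¬z) ∨ (¬z ∨ x)) = max(0, 0.59) = 0.59
(¬(¬¬z → (¬¬¬(z → ¬x) → ¬y)) ∨ ((¬((x ∧ ¬x) → y) ∧ ¬z) ∨ (¬z ∨ x))) = max(1, 0.59) = 1

1.00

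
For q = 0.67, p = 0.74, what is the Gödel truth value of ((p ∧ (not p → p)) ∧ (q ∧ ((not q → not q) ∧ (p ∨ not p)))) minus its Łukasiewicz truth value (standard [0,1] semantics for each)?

0.00

Gödel evaluation:
  not p: Gödel ¬ of 0.74 = 0 (operand ≠ 0)
  (not p → p): 0 ≤ 0.74, so result = 1
  (p ∧ (not p → p)) = min(0.74, 1) = 0.74
  not q: Gödel ¬ of 0.67 = 0 (operand ≠ 0)
  not q: Gödel ¬ of 0.67 = 0 (operand ≠ 0)
  (not q → not q): 0 ≤ 0, so result = 1
  not p: Gödel ¬ of 0.74 = 0 (operand ≠ 0)
  (p ∨ not p) = max(0.74, 0) = 0.74
  ((not q → not q) ∧ (p ∨ not p)) = min(1, 0.74) = 0.74
  (q ∧ ((not q → not q) ∧ (p ∨ not p))) = min(0.67, 0.74) = 0.67
  ((p ∧ (not p → p)) ∧ (q ∧ ((not q → not q) ∧ (p ∨ not p)))) = min(0.74, 0.67) = 0.67
  Gödel value = 0.67
Łukasiewicz evaluation:
  not p: Łukasiewicz ¬ gives 1 − 0.74 = 0.26
  (not p → p): min(1, 1 − 0.26 + 0.74) = 1
  (p ∧ (not p → p)) = min(0.74, 1) = 0.74
  not q: Łukasiewicz ¬ gives 1 − 0.67 = 0.33
  not q: Łukasiewicz ¬ gives 1 − 0.67 = 0.33
  (not q → not q): min(1, 1 − 0.33 + 0.33) = 1
  not p: Łukasiewicz ¬ gives 1 − 0.74 = 0.26
  (p ∨ not p) = max(0.74, 0.26) = 0.74
  ((not q → not q) ∧ (p ∨ not p)) = min(1, 0.74) = 0.74
  (q ∧ ((not q → not q) ∧ (p ∨ not p))) = min(0.67, 0.74) = 0.67
  ((p ∧ (not p → p)) ∧ (q ∧ ((not q → not q) ∧ (p ∨ not p)))) = min(0.74, 0.67) = 0.67
  Łukasiewicz value = 0.67
Difference: 0.67 − 0.67 = 0.00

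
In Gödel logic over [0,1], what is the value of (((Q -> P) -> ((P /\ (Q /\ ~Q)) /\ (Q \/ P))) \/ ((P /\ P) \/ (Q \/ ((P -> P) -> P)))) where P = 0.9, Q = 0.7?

0.90

(Q -> P): 0.7 ≤ 0.9, so result = 1
~Q: Gödel ¬ of 0.7 = 0 (operand ≠ 0)
(Q /\ ~Q) = min(0.7, 0) = 0
(P /\ (Q /\ ~Q)) = min(0.9, 0) = 0
(Q \/ P) = max(0.7, 0.9) = 0.9
((P /\ (Q /\ ~Q)) /\ (Q \/ P)) = min(0, 0.9) = 0
((Q -> P) -> ((P /\ (Q /\ ~Q)) /\ (Q \/ P))): 1 > 0, so result = 0
(P /\ P) = min(0.9, 0.9) = 0.9
(P -> P): 0.9 ≤ 0.9, so result = 1
((P -> P) -> P): 1 > 0.9, so result = 0.9
(Q \/ ((P -> P) -> P)) = max(0.7, 0.9) = 0.9
((P /\ P) \/ (Q \/ ((P -> P) -> P))) = max(0.9, 0.9) = 0.9
(((Q -> P) -> ((P /\ (Q /\ ~Q)) /\ (Q \/ P))) \/ ((P /\ P) \/ (Q \/ ((P -> P) -> P)))) = max(0, 0.9) = 0.9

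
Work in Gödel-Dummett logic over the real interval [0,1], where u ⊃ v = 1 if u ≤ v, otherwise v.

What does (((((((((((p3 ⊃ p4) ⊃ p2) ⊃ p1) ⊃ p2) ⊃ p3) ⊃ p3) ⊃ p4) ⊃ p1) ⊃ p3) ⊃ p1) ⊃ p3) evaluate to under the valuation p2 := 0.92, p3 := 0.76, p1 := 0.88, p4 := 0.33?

(p3 ⊃ p4): 0.76 > 0.33, so result = 0.33
((p3 ⊃ p4) ⊃ p2): 0.33 ≤ 0.92, so result = 1
(((p3 ⊃ p4) ⊃ p2) ⊃ p1): 1 > 0.88, so result = 0.88
((((p3 ⊃ p4) ⊃ p2) ⊃ p1) ⊃ p2): 0.88 ≤ 0.92, so result = 1
(((((p3 ⊃ p4) ⊃ p2) ⊃ p1) ⊃ p2) ⊃ p3): 1 > 0.76, so result = 0.76
((((((p3 ⊃ p4) ⊃ p2) ⊃ p1) ⊃ p2) ⊃ p3) ⊃ p3): 0.76 ≤ 0.76, so result = 1
(((((((p3 ⊃ p4) ⊃ p2) ⊃ p1) ⊃ p2) ⊃ p3) ⊃ p3) ⊃ p4): 1 > 0.33, so result = 0.33
((((((((p3 ⊃ p4) ⊃ p2) ⊃ p1) ⊃ p2) ⊃ p3) ⊃ p3) ⊃ p4) ⊃ p1): 0.33 ≤ 0.88, so result = 1
(((((((((p3 ⊃ p4) ⊃ p2) ⊃ p1) ⊃ p2) ⊃ p3) ⊃ p3) ⊃ p4) ⊃ p1) ⊃ p3): 1 > 0.76, so result = 0.76
((((((((((p3 ⊃ p4) ⊃ p2) ⊃ p1) ⊃ p2) ⊃ p3) ⊃ p3) ⊃ p4) ⊃ p1) ⊃ p3) ⊃ p1): 0.76 ≤ 0.88, so result = 1
(((((((((((p3 ⊃ p4) ⊃ p2) ⊃ p1) ⊃ p2) ⊃ p3) ⊃ p3) ⊃ p4) ⊃ p1) ⊃ p3) ⊃ p1) ⊃ p3): 1 > 0.76, so result = 0.76

0.76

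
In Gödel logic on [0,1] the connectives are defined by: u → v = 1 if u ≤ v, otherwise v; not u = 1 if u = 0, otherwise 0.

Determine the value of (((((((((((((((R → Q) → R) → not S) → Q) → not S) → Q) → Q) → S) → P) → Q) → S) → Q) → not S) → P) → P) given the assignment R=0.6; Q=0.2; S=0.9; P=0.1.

0.10

(R → Q): 0.6 > 0.2, so result = 0.2
((R → Q) → R): 0.2 ≤ 0.6, so result = 1
not S: Gödel ¬ of 0.9 = 0 (operand ≠ 0)
(((R → Q) → R) → not S): 1 > 0, so result = 0
((((R → Q) → R) → not S) → Q): 0 ≤ 0.2, so result = 1
not S: Gödel ¬ of 0.9 = 0 (operand ≠ 0)
(((((R → Q) → R) → not S) → Q) → not S): 1 > 0, so result = 0
((((((R → Q) → R) → not S) → Q) → not S) → Q): 0 ≤ 0.2, so result = 1
(((((((R → Q) → R) → not S) → Q) → not S) → Q) → Q): 1 > 0.2, so result = 0.2
((((((((R → Q) → R) → not S) → Q) → not S) → Q) → Q) → S): 0.2 ≤ 0.9, so result = 1
(((((((((R → Q) → R) → not S) → Q) → not S) → Q) → Q) → S) → P): 1 > 0.1, so result = 0.1
((((((((((R → Q) → R) → not S) → Q) → not S) → Q) → Q) → S) → P) → Q): 0.1 ≤ 0.2, so result = 1
(((((((((((R → Q) → R) → not S) → Q) → not S) → Q) → Q) → S) → P) → Q) → S): 1 > 0.9, so result = 0.9
((((((((((((R → Q) → R) → not S) → Q) → not S) → Q) → Q) → S) → P) → Q) → S) → Q): 0.9 > 0.2, so result = 0.2
not S: Gödel ¬ of 0.9 = 0 (operand ≠ 0)
(((((((((((((R → Q) → R) → not S) → Q) → not S) → Q) → Q) → S) → P) → Q) → S) → Q) → not S): 0.2 > 0, so result = 0
((((((((((((((R → Q) → R) → not S) → Q) → not S) → Q) → Q) → S) → P) → Q) → S) → Q) → not S) → P): 0 ≤ 0.1, so result = 1
(((((((((((((((R → Q) → R) → not S) → Q) → not S) → Q) → Q) → S) → P) → Q) → S) → Q) → not S) → P) → P): 1 > 0.1, so result = 0.1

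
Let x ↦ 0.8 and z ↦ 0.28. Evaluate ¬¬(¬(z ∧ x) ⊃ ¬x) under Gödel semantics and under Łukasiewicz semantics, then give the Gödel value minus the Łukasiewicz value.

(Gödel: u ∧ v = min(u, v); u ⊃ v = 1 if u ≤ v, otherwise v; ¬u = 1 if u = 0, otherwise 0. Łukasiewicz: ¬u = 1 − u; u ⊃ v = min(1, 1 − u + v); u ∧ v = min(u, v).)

0.52

Gödel evaluation:
  (z ∧ x) = min(0.28, 0.8) = 0.28
  ¬(z ∧ x): Gödel ¬ of 0.28 = 0 (operand ≠ 0)
  ¬x: Gödel ¬ of 0.8 = 0 (operand ≠ 0)
  (¬(z ∧ x) ⊃ ¬x): 0 ≤ 0, so result = 1
  ¬(¬(z ∧ x) ⊃ ¬x): Gödel ¬ of 1 = 0 (operand ≠ 0)
  ¬¬(¬(z ∧ x) ⊃ ¬x): Gödel ¬ of 0 = 1 (operand is 0)
  Gödel value = 1
Łukasiewicz evaluation:
  (z ∧ x) = min(0.28, 0.8) = 0.28
  ¬(z ∧ x): Łukasiewicz ¬ gives 1 − 0.28 = 0.72
  ¬x: Łukasiewicz ¬ gives 1 − 0.8 = 0.2
  (¬(z ∧ x) ⊃ ¬x): min(1, 1 − 0.72 + 0.2) = 0.48
  ¬(¬(z ∧ x) ⊃ ¬x): Łukasiewicz ¬ gives 1 − 0.48 = 0.52
  ¬¬(¬(z ∧ x) ⊃ ¬x): Łukasiewicz ¬ gives 1 − 0.52 = 0.48
  Łukasiewicz value = 0.48
Difference: 1 − 0.48 = 0.52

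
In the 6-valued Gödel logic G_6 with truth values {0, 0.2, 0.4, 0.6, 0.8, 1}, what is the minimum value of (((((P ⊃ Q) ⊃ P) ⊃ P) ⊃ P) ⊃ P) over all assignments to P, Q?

0.20

The minimum is attained at P = 0.2, Q = 0:
  (P ⊃ Q): 0.2 > 0, so result = 0
  ((P ⊃ Q) ⊃ P): 0 ≤ 0.2, so result = 1
  (((P ⊃ Q) ⊃ P) ⊃ P): 1 > 0.2, so result = 0.2
  ((((P ⊃ Q) ⊃ P) ⊃ P) ⊃ P): 0.2 ≤ 0.2, so result = 1
  (((((P ⊃ Q) ⊃ P) ⊃ P) ⊃ P) ⊃ P): 1 > 0.2, so result = 0.2
Checking all 36 assignments confirms none give a value below 0.20.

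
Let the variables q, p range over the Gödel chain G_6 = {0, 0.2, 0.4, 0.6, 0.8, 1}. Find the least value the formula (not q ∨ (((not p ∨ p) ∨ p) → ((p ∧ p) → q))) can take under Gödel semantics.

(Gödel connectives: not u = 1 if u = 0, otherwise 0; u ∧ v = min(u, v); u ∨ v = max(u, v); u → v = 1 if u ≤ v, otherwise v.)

The minimum is attained at q = 0.2, p = 0.4:
  not q: Gödel ¬ of 0.2 = 0 (operand ≠ 0)
  not p: Gödel ¬ of 0.4 = 0 (operand ≠ 0)
  (not p ∨ p) = max(0, 0.4) = 0.4
  ((not p ∨ p) ∨ p) = max(0.4, 0.4) = 0.4
  (p ∧ p) = min(0.4, 0.4) = 0.4
  ((p ∧ p) → q): 0.4 > 0.2, so result = 0.2
  (((not p ∨ p) ∨ p) → ((p ∧ p) → q)): 0.4 > 0.2, so result = 0.2
  (not q ∨ (((not p ∨ p) ∨ p) → ((p ∧ p) → q))) = max(0, 0.2) = 0.2
Checking all 36 assignments confirms none give a value below 0.20.

0.20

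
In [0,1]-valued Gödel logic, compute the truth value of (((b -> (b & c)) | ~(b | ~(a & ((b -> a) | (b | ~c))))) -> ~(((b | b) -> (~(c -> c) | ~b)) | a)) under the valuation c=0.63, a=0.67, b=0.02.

(b & c) = min(0.02, 0.63) = 0.02
(b -> (b & c)): 0.02 ≤ 0.02, so result = 1
(b -> a): 0.02 ≤ 0.67, so result = 1
~c: Gödel ¬ of 0.63 = 0 (operand ≠ 0)
(b | ~c) = max(0.02, 0) = 0.02
((b -> a) | (b | ~c)) = max(1, 0.02) = 1
(a & ((b -> a) | (b | ~c))) = min(0.67, 1) = 0.67
~(a & ((b -> a) | (b | ~c))): Gödel ¬ of 0.67 = 0 (operand ≠ 0)
(b | ~(a & ((b -> a) | (b | ~c)))) = max(0.02, 0) = 0.02
~(b | ~(a & ((b -> a) | (b | ~c)))): Gödel ¬ of 0.02 = 0 (operand ≠ 0)
((b -> (b & c)) | ~(b | ~(a & ((b -> a) | (b | ~c))))) = max(1, 0) = 1
(b | b) = max(0.02, 0.02) = 0.02
(c -> c): 0.63 ≤ 0.63, so result = 1
~(c -> c): Gödel ¬ of 1 = 0 (operand ≠ 0)
~b: Gödel ¬ of 0.02 = 0 (operand ≠ 0)
(~(c -> c) | ~b) = max(0, 0) = 0
((b | b) -> (~(c -> c) | ~b)): 0.02 > 0, so result = 0
(((b | b) -> (~(c -> c) | ~b)) | a) = max(0, 0.67) = 0.67
~(((b | b) -> (~(c -> c) | ~b)) | a): Gödel ¬ of 0.67 = 0 (operand ≠ 0)
(((b -> (b & c)) | ~(b | ~(a & ((b -> a) | (b | ~c))))) -> ~(((b | b) -> (~(c -> c) | ~b)) | a)): 1 > 0, so result = 0

0.00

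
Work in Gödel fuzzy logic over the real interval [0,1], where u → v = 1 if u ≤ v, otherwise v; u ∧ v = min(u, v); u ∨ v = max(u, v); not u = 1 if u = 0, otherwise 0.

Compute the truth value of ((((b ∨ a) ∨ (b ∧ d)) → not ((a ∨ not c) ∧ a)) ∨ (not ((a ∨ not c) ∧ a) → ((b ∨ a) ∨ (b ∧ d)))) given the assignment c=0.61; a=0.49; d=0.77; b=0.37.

(b ∨ a) = max(0.37, 0.49) = 0.49
(b ∧ d) = min(0.37, 0.77) = 0.37
((b ∨ a) ∨ (b ∧ d)) = max(0.49, 0.37) = 0.49
not c: Gödel ¬ of 0.61 = 0 (operand ≠ 0)
(a ∨ not c) = max(0.49, 0) = 0.49
((a ∨ not c) ∧ a) = min(0.49, 0.49) = 0.49
not ((a ∨ not c) ∧ a): Gödel ¬ of 0.49 = 0 (operand ≠ 0)
(((b ∨ a) ∨ (b ∧ d)) → not ((a ∨ not c) ∧ a)): 0.49 > 0, so result = 0
not c: Gödel ¬ of 0.61 = 0 (operand ≠ 0)
(a ∨ not c) = max(0.49, 0) = 0.49
((a ∨ not c) ∧ a) = min(0.49, 0.49) = 0.49
not ((a ∨ not c) ∧ a): Gödel ¬ of 0.49 = 0 (operand ≠ 0)
(b ∨ a) = max(0.37, 0.49) = 0.49
(b ∧ d) = min(0.37, 0.77) = 0.37
((b ∨ a) ∨ (b ∧ d)) = max(0.49, 0.37) = 0.49
(not ((a ∨ not c) ∧ a) → ((b ∨ a) ∨ (b ∧ d))): 0 ≤ 0.49, so result = 1
((((b ∨ a) ∨ (b ∧ d)) → not ((a ∨ not c) ∧ a)) ∨ (not ((a ∨ not c) ∧ a) → ((b ∨ a) ∨ (b ∧ d)))) = max(0, 1) = 1

1.00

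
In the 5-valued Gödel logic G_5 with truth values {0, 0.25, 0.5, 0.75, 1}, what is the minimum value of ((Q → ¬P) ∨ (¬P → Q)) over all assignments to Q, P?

1.00

Every assignment gives 1. For instance at Q = 0, P = 0:
  ¬P: Gödel ¬ of 0 = 1 (operand is 0)
  (Q → ¬P): 0 ≤ 1, so result = 1
  ¬P: Gödel ¬ of 0 = 1 (operand is 0)
  (¬P → Q): 1 > 0, so result = 0
  ((Q → ¬P) ∨ (¬P → Q)) = max(1, 0) = 1
All 25 assignments give value 1 — the formula is a G_5-tautology.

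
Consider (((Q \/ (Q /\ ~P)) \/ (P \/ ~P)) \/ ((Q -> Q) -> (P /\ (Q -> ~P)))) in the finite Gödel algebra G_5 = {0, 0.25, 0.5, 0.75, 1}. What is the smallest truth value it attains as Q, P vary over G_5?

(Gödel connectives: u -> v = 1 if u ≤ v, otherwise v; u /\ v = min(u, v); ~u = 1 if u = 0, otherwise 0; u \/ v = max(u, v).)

The minimum is attained at Q = 0, P = 0.25:
  ~P: Gödel ¬ of 0.25 = 0 (operand ≠ 0)
  (Q /\ ~P) = min(0, 0) = 0
  (Q \/ (Q /\ ~P)) = max(0, 0) = 0
  ~P: Gödel ¬ of 0.25 = 0 (operand ≠ 0)
  (P \/ ~P) = max(0.25, 0) = 0.25
  ((Q \/ (Q /\ ~P)) \/ (P \/ ~P)) = max(0, 0.25) = 0.25
  (Q -> Q): 0 ≤ 0, so result = 1
  ~P: Gödel ¬ of 0.25 = 0 (operand ≠ 0)
  (Q -> ~P): 0 ≤ 0, so result = 1
  (P /\ (Q -> ~P)) = min(0.25, 1) = 0.25
  ((Q -> Q) -> (P /\ (Q -> ~P))): 1 > 0.25, so result = 0.25
  (((Q \/ (Q /\ ~P)) \/ (P \/ ~P)) \/ ((Q -> Q) -> (P /\ (Q -> ~P)))) = max(0.25, 0.25) = 0.25
Checking all 25 assignments confirms none give a value below 0.25.

0.25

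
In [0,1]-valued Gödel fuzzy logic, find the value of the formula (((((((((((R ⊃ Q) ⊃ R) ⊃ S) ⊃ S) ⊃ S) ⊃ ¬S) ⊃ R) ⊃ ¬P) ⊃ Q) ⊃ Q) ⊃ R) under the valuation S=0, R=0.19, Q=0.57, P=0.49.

0.19

(R ⊃ Q): 0.19 ≤ 0.57, so result = 1
((R ⊃ Q) ⊃ R): 1 > 0.19, so result = 0.19
(((R ⊃ Q) ⊃ R) ⊃ S): 0.19 > 0, so result = 0
((((R ⊃ Q) ⊃ R) ⊃ S) ⊃ S): 0 ≤ 0, so result = 1
(((((R ⊃ Q) ⊃ R) ⊃ S) ⊃ S) ⊃ S): 1 > 0, so result = 0
¬S: Gödel ¬ of 0 = 1 (operand is 0)
((((((R ⊃ Q) ⊃ R) ⊃ S) ⊃ S) ⊃ S) ⊃ ¬S): 0 ≤ 1, so result = 1
(((((((R ⊃ Q) ⊃ R) ⊃ S) ⊃ S) ⊃ S) ⊃ ¬S) ⊃ R): 1 > 0.19, so result = 0.19
¬P: Gödel ¬ of 0.49 = 0 (operand ≠ 0)
((((((((R ⊃ Q) ⊃ R) ⊃ S) ⊃ S) ⊃ S) ⊃ ¬S) ⊃ R) ⊃ ¬P): 0.19 > 0, so result = 0
(((((((((R ⊃ Q) ⊃ R) ⊃ S) ⊃ S) ⊃ S) ⊃ ¬S) ⊃ R) ⊃ ¬P) ⊃ Q): 0 ≤ 0.57, so result = 1
((((((((((R ⊃ Q) ⊃ R) ⊃ S) ⊃ S) ⊃ S) ⊃ ¬S) ⊃ R) ⊃ ¬P) ⊃ Q) ⊃ Q): 1 > 0.57, so result = 0.57
(((((((((((R ⊃ Q) ⊃ R) ⊃ S) ⊃ S) ⊃ S) ⊃ ¬S) ⊃ R) ⊃ ¬P) ⊃ Q) ⊃ Q) ⊃ R): 0.57 > 0.19, so result = 0.19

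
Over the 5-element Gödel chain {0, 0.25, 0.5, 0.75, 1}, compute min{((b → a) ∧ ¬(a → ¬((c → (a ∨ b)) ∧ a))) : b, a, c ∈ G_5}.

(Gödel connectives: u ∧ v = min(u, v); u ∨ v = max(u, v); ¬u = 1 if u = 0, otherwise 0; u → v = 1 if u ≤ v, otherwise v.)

The minimum is attained at b = 0, a = 0, c = 0:
  (b → a): 0 ≤ 0, so result = 1
  (a ∨ b) = max(0, 0) = 0
  (c → (a ∨ b)): 0 ≤ 0, so result = 1
  ((c → (a ∨ b)) ∧ a) = min(1, 0) = 0
  ¬((c → (a ∨ b)) ∧ a): Gödel ¬ of 0 = 1 (operand is 0)
  (a → ¬((c → (a ∨ b)) ∧ a)): 0 ≤ 1, so result = 1
  ¬(a → ¬((c → (a ∨ b)) ∧ a)): Gödel ¬ of 1 = 0 (operand ≠ 0)
  ((b → a) ∧ ¬(a → ¬((c → (a ∨ b)) ∧ a))) = min(1, 0) = 0
Checking all 125 assignments confirms none give a value below 0.00.

0.00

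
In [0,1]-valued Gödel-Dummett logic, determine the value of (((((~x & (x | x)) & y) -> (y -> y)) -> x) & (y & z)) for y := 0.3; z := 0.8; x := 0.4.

~x: Gödel ¬ of 0.4 = 0 (operand ≠ 0)
(x | x) = max(0.4, 0.4) = 0.4
(~x & (x | x)) = min(0, 0.4) = 0
((~x & (x | x)) & y) = min(0, 0.3) = 0
(y -> y): 0.3 ≤ 0.3, so result = 1
(((~x & (x | x)) & y) -> (y -> y)): 0 ≤ 1, so result = 1
((((~x & (x | x)) & y) -> (y -> y)) -> x): 1 > 0.4, so result = 0.4
(y & z) = min(0.3, 0.8) = 0.3
(((((~x & (x | x)) & y) -> (y -> y)) -> x) & (y & z)) = min(0.4, 0.3) = 0.3

0.30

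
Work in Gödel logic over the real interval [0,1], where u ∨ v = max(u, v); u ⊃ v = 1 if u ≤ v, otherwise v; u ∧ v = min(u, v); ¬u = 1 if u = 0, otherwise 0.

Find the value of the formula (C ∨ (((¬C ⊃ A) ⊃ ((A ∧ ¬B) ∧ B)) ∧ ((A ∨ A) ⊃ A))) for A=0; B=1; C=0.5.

¬C: Gödel ¬ of 0.5 = 0 (operand ≠ 0)
(¬C ⊃ A): 0 ≤ 0, so result = 1
¬B: Gödel ¬ of 1 = 0 (operand ≠ 0)
(A ∧ ¬B) = min(0, 0) = 0
((A ∧ ¬B) ∧ B) = min(0, 1) = 0
((¬C ⊃ A) ⊃ ((A ∧ ¬B) ∧ B)): 1 > 0, so result = 0
(A ∨ A) = max(0, 0) = 0
((A ∨ A) ⊃ A): 0 ≤ 0, so result = 1
(((¬C ⊃ A) ⊃ ((A ∧ ¬B) ∧ B)) ∧ ((A ∨ A) ⊃ A)) = min(0, 1) = 0
(C ∨ (((¬C ⊃ A) ⊃ ((A ∧ ¬B) ∧ B)) ∧ ((A ∨ A) ⊃ A))) = max(0.5, 0) = 0.5

0.50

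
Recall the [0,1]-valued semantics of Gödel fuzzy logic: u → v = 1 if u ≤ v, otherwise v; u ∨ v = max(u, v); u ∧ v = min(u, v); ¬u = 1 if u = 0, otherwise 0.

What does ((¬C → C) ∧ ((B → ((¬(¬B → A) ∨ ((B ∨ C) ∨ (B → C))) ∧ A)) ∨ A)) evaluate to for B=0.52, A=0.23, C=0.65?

0.23

¬C: Gödel ¬ of 0.65 = 0 (operand ≠ 0)
(¬C → C): 0 ≤ 0.65, so result = 1
¬B: Gödel ¬ of 0.52 = 0 (operand ≠ 0)
(¬B → A): 0 ≤ 0.23, so result = 1
¬(¬B → A): Gödel ¬ of 1 = 0 (operand ≠ 0)
(B ∨ C) = max(0.52, 0.65) = 0.65
(B → C): 0.52 ≤ 0.65, so result = 1
((B ∨ C) ∨ (B → C)) = max(0.65, 1) = 1
(¬(¬B → A) ∨ ((B ∨ C) ∨ (B → C))) = max(0, 1) = 1
((¬(¬B → A) ∨ ((B ∨ C) ∨ (B → C))) ∧ A) = min(1, 0.23) = 0.23
(B → ((¬(¬B → A) ∨ ((B ∨ C) ∨ (B → C))) ∧ A)): 0.52 > 0.23, so result = 0.23
((B → ((¬(¬B → A) ∨ ((B ∨ C) ∨ (B → C))) ∧ A)) ∨ A) = max(0.23, 0.23) = 0.23
((¬C → C) ∧ ((B → ((¬(¬B → A) ∨ ((B ∨ C) ∨ (B → C))) ∧ A)) ∨ A)) = min(1, 0.23) = 0.23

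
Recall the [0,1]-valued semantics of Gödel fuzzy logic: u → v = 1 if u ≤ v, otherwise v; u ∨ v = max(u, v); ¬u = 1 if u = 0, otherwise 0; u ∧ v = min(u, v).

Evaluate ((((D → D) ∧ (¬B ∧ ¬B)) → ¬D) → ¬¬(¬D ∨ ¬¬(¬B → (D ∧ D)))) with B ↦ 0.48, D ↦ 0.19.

1.00

(D → D): 0.19 ≤ 0.19, so result = 1
¬B: Gödel ¬ of 0.48 = 0 (operand ≠ 0)
¬B: Gödel ¬ of 0.48 = 0 (operand ≠ 0)
(¬B ∧ ¬B) = min(0, 0) = 0
((D → D) ∧ (¬B ∧ ¬B)) = min(1, 0) = 0
¬D: Gödel ¬ of 0.19 = 0 (operand ≠ 0)
(((D → D) ∧ (¬B ∧ ¬B)) → ¬D): 0 ≤ 0, so result = 1
¬D: Gödel ¬ of 0.19 = 0 (operand ≠ 0)
¬B: Gödel ¬ of 0.48 = 0 (operand ≠ 0)
(D ∧ D) = min(0.19, 0.19) = 0.19
(¬B → (D ∧ D)): 0 ≤ 0.19, so result = 1
¬(¬B → (D ∧ D)): Gödel ¬ of 1 = 0 (operand ≠ 0)
¬¬(¬B → (D ∧ D)): Gödel ¬ of 0 = 1 (operand is 0)
(¬D ∨ ¬¬(¬B → (D ∧ D))) = max(0, 1) = 1
¬(¬D ∨ ¬¬(¬B → (D ∧ D))): Gödel ¬ of 1 = 0 (operand ≠ 0)
¬¬(¬D ∨ ¬¬(¬B → (D ∧ D))): Gödel ¬ of 0 = 1 (operand is 0)
((((D → D) ∧ (¬B ∧ ¬B)) → ¬D) → ¬¬(¬D ∨ ¬¬(¬B → (D ∧ D)))): 1 ≤ 1, so result = 1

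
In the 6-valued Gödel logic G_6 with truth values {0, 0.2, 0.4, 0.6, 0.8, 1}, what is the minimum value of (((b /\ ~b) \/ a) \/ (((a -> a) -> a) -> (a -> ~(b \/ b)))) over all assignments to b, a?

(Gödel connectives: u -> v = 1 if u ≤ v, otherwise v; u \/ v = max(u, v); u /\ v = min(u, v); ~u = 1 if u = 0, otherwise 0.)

The minimum is attained at b = 0.2, a = 0.2:
  ~b: Gödel ¬ of 0.2 = 0 (operand ≠ 0)
  (b /\ ~b) = min(0.2, 0) = 0
  ((b /\ ~b) \/ a) = max(0, 0.2) = 0.2
  (a -> a): 0.2 ≤ 0.2, so result = 1
  ((a -> a) -> a): 1 > 0.2, so result = 0.2
  (b \/ b) = max(0.2, 0.2) = 0.2
  ~(b \/ b): Gödel ¬ of 0.2 = 0 (operand ≠ 0)
  (a -> ~(b \/ b)): 0.2 > 0, so result = 0
  (((a -> a) -> a) -> (a -> ~(b \/ b))): 0.2 > 0, so result = 0
  (((b /\ ~b) \/ a) \/ (((a -> a) -> a) -> (a -> ~(b \/ b)))) = max(0.2, 0) = 0.2
Checking all 36 assignments confirms none give a value below 0.20.

0.20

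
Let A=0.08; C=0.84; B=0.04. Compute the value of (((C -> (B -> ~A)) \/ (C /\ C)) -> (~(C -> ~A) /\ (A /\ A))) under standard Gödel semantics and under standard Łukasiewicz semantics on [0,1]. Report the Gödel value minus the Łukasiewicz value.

0.08

Gödel evaluation:
  ~A: Gödel ¬ of 0.08 = 0 (operand ≠ 0)
  (B -> ~A): 0.04 > 0, so result = 0
  (C -> (B -> ~A)): 0.84 > 0, so result = 0
  (C /\ C) = min(0.84, 0.84) = 0.84
  ((C -> (B -> ~A)) \/ (C /\ C)) = max(0, 0.84) = 0.84
  ~A: Gödel ¬ of 0.08 = 0 (operand ≠ 0)
  (C -> ~A): 0.84 > 0, so result = 0
  ~(C -> ~A): Gödel ¬ of 0 = 1 (operand is 0)
  (A /\ A) = min(0.08, 0.08) = 0.08
  (~(C -> ~A) /\ (A /\ A)) = min(1, 0.08) = 0.08
  (((C -> (B -> ~A)) \/ (C /\ C)) -> (~(C -> ~A) /\ (A /\ A))): 0.84 > 0.08, so result = 0.08
  Gödel value = 0.08
Łukasiewicz evaluation:
  ~A: Łukasiewicz ¬ gives 1 − 0.08 = 0.92
  (B -> ~A): min(1, 1 − 0.04 + 0.92) = 1
  (C -> (B -> ~A)): min(1, 1 − 0.84 + 1) = 1
  (C /\ C) = min(0.84, 0.84) = 0.84
  ((C -> (B -> ~A)) \/ (C /\ C)) = max(1, 0.84) = 1
  ~A: Łukasiewicz ¬ gives 1 − 0.08 = 0.92
  (C -> ~A): min(1, 1 − 0.84 + 0.92) = 1
  ~(C -> ~A): Łukasiewicz ¬ gives 1 − 1 = 0
  (A /\ A) = min(0.08, 0.08) = 0.08
  (~(C -> ~A) /\ (A /\ A)) = min(0, 0.08) = 0
  (((C -> (B -> ~A)) \/ (C /\ C)) -> (~(C -> ~A) /\ (A /\ A))): min(1, 1 − 1 + 0) = 0
  Łukasiewicz value = 0
Difference: 0.08 − 0 = 0.08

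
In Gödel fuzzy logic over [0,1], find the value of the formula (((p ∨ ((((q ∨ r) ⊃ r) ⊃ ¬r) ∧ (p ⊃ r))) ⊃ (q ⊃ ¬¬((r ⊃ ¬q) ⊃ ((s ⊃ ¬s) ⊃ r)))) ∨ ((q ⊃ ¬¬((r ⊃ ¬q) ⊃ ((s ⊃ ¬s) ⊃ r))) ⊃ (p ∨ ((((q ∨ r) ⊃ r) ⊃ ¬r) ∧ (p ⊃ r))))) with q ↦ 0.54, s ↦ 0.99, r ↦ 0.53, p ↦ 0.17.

(q ∨ r) = max(0.54, 0.53) = 0.54
((q ∨ r) ⊃ r): 0.54 > 0.53, so result = 0.53
¬r: Gödel ¬ of 0.53 = 0 (operand ≠ 0)
(((q ∨ r) ⊃ r) ⊃ ¬r): 0.53 > 0, so result = 0
(p ⊃ r): 0.17 ≤ 0.53, so result = 1
((((q ∨ r) ⊃ r) ⊃ ¬r) ∧ (p ⊃ r)) = min(0, 1) = 0
(p ∨ ((((q ∨ r) ⊃ r) ⊃ ¬r) ∧ (p ⊃ r))) = max(0.17, 0) = 0.17
¬q: Gödel ¬ of 0.54 = 0 (operand ≠ 0)
(r ⊃ ¬q): 0.53 > 0, so result = 0
¬s: Gödel ¬ of 0.99 = 0 (operand ≠ 0)
(s ⊃ ¬s): 0.99 > 0, so result = 0
((s ⊃ ¬s) ⊃ r): 0 ≤ 0.53, so result = 1
((r ⊃ ¬q) ⊃ ((s ⊃ ¬s) ⊃ r)): 0 ≤ 1, so result = 1
¬((r ⊃ ¬q) ⊃ ((s ⊃ ¬s) ⊃ r)): Gödel ¬ of 1 = 0 (operand ≠ 0)
¬¬((r ⊃ ¬q) ⊃ ((s ⊃ ¬s) ⊃ r)): Gödel ¬ of 0 = 1 (operand is 0)
(q ⊃ ¬¬((r ⊃ ¬q) ⊃ ((s ⊃ ¬s) ⊃ r))): 0.54 ≤ 1, so result = 1
((p ∨ ((((q ∨ r) ⊃ r) ⊃ ¬r) ∧ (p ⊃ r))) ⊃ (q ⊃ ¬¬((r ⊃ ¬q) ⊃ ((s ⊃ ¬s) ⊃ r)))): 0.17 ≤ 1, so result = 1
¬q: Gödel ¬ of 0.54 = 0 (operand ≠ 0)
(r ⊃ ¬q): 0.53 > 0, so result = 0
¬s: Gödel ¬ of 0.99 = 0 (operand ≠ 0)
(s ⊃ ¬s): 0.99 > 0, so result = 0
((s ⊃ ¬s) ⊃ r): 0 ≤ 0.53, so result = 1
((r ⊃ ¬q) ⊃ ((s ⊃ ¬s) ⊃ r)): 0 ≤ 1, so result = 1
¬((r ⊃ ¬q) ⊃ ((s ⊃ ¬s) ⊃ r)): Gödel ¬ of 1 = 0 (operand ≠ 0)
¬¬((r ⊃ ¬q) ⊃ ((s ⊃ ¬s) ⊃ r)): Gödel ¬ of 0 = 1 (operand is 0)
(q ⊃ ¬¬((r ⊃ ¬q) ⊃ ((s ⊃ ¬s) ⊃ r))): 0.54 ≤ 1, so result = 1
(q ∨ r) = max(0.54, 0.53) = 0.54
((q ∨ r) ⊃ r): 0.54 > 0.53, so result = 0.53
¬r: Gödel ¬ of 0.53 = 0 (operand ≠ 0)
(((q ∨ r) ⊃ r) ⊃ ¬r): 0.53 > 0, so result = 0
(p ⊃ r): 0.17 ≤ 0.53, so result = 1
((((q ∨ r) ⊃ r) ⊃ ¬r) ∧ (p ⊃ r)) = min(0, 1) = 0
(p ∨ ((((q ∨ r) ⊃ r) ⊃ ¬r) ∧ (p ⊃ r))) = max(0.17, 0) = 0.17
((q ⊃ ¬¬((r ⊃ ¬q) ⊃ ((s ⊃ ¬s) ⊃ r))) ⊃ (p ∨ ((((q ∨ r) ⊃ r) ⊃ ¬r) ∧ (p ⊃ r)))): 1 > 0.17, so result = 0.17
(((p ∨ ((((q ∨ r) ⊃ r) ⊃ ¬r) ∧ (p ⊃ r))) ⊃ (q ⊃ ¬¬((r ⊃ ¬q) ⊃ ((s ⊃ ¬s) ⊃ r)))) ∨ ((q ⊃ ¬¬((r ⊃ ¬q) ⊃ ((s ⊃ ¬s) ⊃ r))) ⊃ (p ∨ ((((q ∨ r) ⊃ r) ⊃ ¬r) ∧ (p ⊃ r))))) = max(1, 0.17) = 1

1.00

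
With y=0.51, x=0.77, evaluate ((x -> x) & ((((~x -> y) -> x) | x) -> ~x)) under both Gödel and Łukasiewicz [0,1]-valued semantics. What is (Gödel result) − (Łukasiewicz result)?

-0.46

Gödel evaluation:
  (x -> x): 0.77 ≤ 0.77, so result = 1
  ~x: Gödel ¬ of 0.77 = 0 (operand ≠ 0)
  (~x -> y): 0 ≤ 0.51, so result = 1
  ((~x -> y) -> x): 1 > 0.77, so result = 0.77
  (((~x -> y) -> x) | x) = max(0.77, 0.77) = 0.77
  ~x: Gödel ¬ of 0.77 = 0 (operand ≠ 0)
  ((((~x -> y) -> x) | x) -> ~x): 0.77 > 0, so result = 0
  ((x -> x) & ((((~x -> y) -> x) | x) -> ~x)) = min(1, 0) = 0
  Gödel value = 0
Łukasiewicz evaluation:
  (x -> x): min(1, 1 − 0.77 + 0.77) = 1
  ~x: Łukasiewicz ¬ gives 1 − 0.77 = 0.23
  (~x -> y): min(1, 1 − 0.23 + 0.51) = 1
  ((~x -> y) -> x): min(1, 1 − 1 + 0.77) = 0.77
  (((~x -> y) -> x) | x) = max(0.77, 0.77) = 0.77
  ~x: Łukasiewicz ¬ gives 1 − 0.77 = 0.23
  ((((~x -> y) -> x) | x) -> ~x): min(1, 1 − 0.77 + 0.23) = 0.46
  ((x -> x) & ((((~x -> y) -> x) | x) -> ~x)) = min(1, 0.46) = 0.46
  Łukasiewicz value = 0.46
Difference: 0 − 0.46 = -0.46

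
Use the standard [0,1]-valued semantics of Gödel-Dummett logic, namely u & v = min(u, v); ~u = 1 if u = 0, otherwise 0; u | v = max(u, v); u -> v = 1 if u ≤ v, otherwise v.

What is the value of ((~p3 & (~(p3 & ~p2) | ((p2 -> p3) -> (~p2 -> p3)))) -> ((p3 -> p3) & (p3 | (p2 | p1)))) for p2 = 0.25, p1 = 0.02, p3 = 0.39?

1.00

~p3: Gödel ¬ of 0.39 = 0 (operand ≠ 0)
~p2: Gödel ¬ of 0.25 = 0 (operand ≠ 0)
(p3 & ~p2) = min(0.39, 0) = 0
~(p3 & ~p2): Gödel ¬ of 0 = 1 (operand is 0)
(p2 -> p3): 0.25 ≤ 0.39, so result = 1
~p2: Gödel ¬ of 0.25 = 0 (operand ≠ 0)
(~p2 -> p3): 0 ≤ 0.39, so result = 1
((p2 -> p3) -> (~p2 -> p3)): 1 ≤ 1, so result = 1
(~(p3 & ~p2) | ((p2 -> p3) -> (~p2 -> p3))) = max(1, 1) = 1
(~p3 & (~(p3 & ~p2) | ((p2 -> p3) -> (~p2 -> p3)))) = min(0, 1) = 0
(p3 -> p3): 0.39 ≤ 0.39, so result = 1
(p2 | p1) = max(0.25, 0.02) = 0.25
(p3 | (p2 | p1)) = max(0.39, 0.25) = 0.39
((p3 -> p3) & (p3 | (p2 | p1))) = min(1, 0.39) = 0.39
((~p3 & (~(p3 & ~p2) | ((p2 -> p3) -> (~p2 -> p3)))) -> ((p3 -> p3) & (p3 | (p2 | p1)))): 0 ≤ 0.39, so result = 1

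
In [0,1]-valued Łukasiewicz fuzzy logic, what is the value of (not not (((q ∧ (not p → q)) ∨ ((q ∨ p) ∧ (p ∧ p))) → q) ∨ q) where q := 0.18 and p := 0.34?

not p: Łukasiewicz ¬ gives 1 − 0.34 = 0.66
(not p → q): min(1, 1 − 0.66 + 0.18) = 0.52
(q ∧ (not p → q)) = min(0.18, 0.52) = 0.18
(q ∨ p) = max(0.18, 0.34) = 0.34
(p ∧ p) = min(0.34, 0.34) = 0.34
((q ∨ p) ∧ (p ∧ p)) = min(0.34, 0.34) = 0.34
((q ∧ (not p → q)) ∨ ((q ∨ p) ∧ (p ∧ p))) = max(0.18, 0.34) = 0.34
(((q ∧ (not p → q)) ∨ ((q ∨ p) ∧ (p ∧ p))) → q): min(1, 1 − 0.34 + 0.18) = 0.84
not (((q ∧ (not p → q)) ∨ ((q ∨ p) ∧ (p ∧ p))) → q): Łukasiewicz ¬ gives 1 − 0.84 = 0.16
not not (((q ∧ (not p → q)) ∨ ((q ∨ p) ∧ (p ∧ p))) → q): Łukasiewicz ¬ gives 1 − 0.16 = 0.84
(not not (((q ∧ (not p → q)) ∨ ((q ∨ p) ∧ (p ∧ p))) → q) ∨ q) = max(0.84, 0.18) = 0.84

0.84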